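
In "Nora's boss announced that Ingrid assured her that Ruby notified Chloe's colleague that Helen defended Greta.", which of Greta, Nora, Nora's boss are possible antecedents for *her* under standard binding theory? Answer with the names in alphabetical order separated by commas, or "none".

Nora, Nora's boss

*her* is a pronoun; Principle B requires it to be free in its binding domain — the clause headed by 'assured'.
— Greta: object of the clause headed by 'defended'; is c-commanded by the pronoun; coreference would bind this R-expression — blocked (Principle C).
— Nora: possessor inside the subject DP of the matrix clause; does not c-command the pronoun — Principle B does not apply; allowed.
— Nora's boss: subject of the matrix clause; c-commands the pronoun but lies outside its binding domain — allowed.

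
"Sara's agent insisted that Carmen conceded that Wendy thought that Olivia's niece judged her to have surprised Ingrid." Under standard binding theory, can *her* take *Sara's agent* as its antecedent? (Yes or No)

*her* is a pronoun; Principle B requires it to be free in its binding domain — the clause headed by 'judged'.
— Sara's agent: subject of the matrix clause; c-commands the pronoun but lies outside its binding domain — allowed.

Yes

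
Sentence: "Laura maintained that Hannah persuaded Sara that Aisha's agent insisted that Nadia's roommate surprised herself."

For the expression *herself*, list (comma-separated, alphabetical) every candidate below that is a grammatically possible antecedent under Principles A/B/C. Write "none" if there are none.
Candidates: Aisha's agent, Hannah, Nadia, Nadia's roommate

Nadia's roommate

*herself* is a reflexive; Principle A requires it to be bound within its binding domain — the clause headed by 'surprised'.
— Aisha's agent: subject of the clause headed by 'insisted'; c-commands the reflexive but lies outside its binding domain — cannot bind it (Principle A).
— Hannah: subject of the clause headed by 'persuaded'; c-commands the reflexive but lies outside its binding domain — cannot bind it (Principle A).
— Nadia: possessor inside the subject DP of the clause headed by 'surprised'; does not c-command the reflexive — cannot bind it (Principle A).
— Nadia's roommate: subject of the clause headed by 'surprised'; c-commands the reflexive within its binding domain — allowed (Principle A).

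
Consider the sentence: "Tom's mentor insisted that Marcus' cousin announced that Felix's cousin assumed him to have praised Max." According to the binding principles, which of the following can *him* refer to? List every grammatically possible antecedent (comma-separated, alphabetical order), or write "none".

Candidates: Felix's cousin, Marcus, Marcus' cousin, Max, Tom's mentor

Marcus, Marcus' cousin, Tom's mentor

*him* is a pronoun; Principle B requires it to be free in its binding domain — the clause headed by 'assumed'.
— Felix's cousin: subject of the clause headed by 'assumed'; c-commands the pronoun within its binding domain — blocked (Principle B).
— Marcus: possessor inside the subject DP of the clause headed by 'announced'; does not c-command the pronoun — Principle B does not apply; allowed.
— Marcus' cousin: subject of the clause headed by 'announced'; c-commands the pronoun but lies outside its binding domain — allowed.
— Max: object of the clause headed by 'praised'; is c-commanded by the pronoun; coreference would bind this R-expression — blocked (Principle C).
— Tom's mentor: subject of the matrix clause; c-commands the pronoun but lies outside its binding domain — allowed.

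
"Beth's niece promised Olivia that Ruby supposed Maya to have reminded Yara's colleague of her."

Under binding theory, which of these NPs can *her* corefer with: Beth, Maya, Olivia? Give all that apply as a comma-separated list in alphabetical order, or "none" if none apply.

*her* is a pronoun; Principle B requires it to be free in its binding domain — the clause headed by 'reminded'.
— Beth: possessor inside the subject DP of the matrix clause; does not c-command the pronoun — Principle B does not apply; allowed.
— Maya: subject of the clause headed by 'reminded'; c-commands the pronoun within its binding domain — blocked (Principle B).
— Olivia: object of the matrix clause; c-commands the pronoun but lies outside its binding domain — allowed.

Beth, Olivia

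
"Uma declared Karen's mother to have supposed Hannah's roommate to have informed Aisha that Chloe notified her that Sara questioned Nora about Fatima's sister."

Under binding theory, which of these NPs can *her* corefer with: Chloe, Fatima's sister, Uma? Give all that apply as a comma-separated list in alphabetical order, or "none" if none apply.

*her* is a pronoun; Principle B requires it to be free in its binding domain — the clause headed by 'notified'.
— Chloe: subject of the clause headed by 'notified'; c-commands the pronoun within its binding domain — blocked (Principle B).
— Fatima's sister: second object of the clause headed by 'questioned'; is c-commanded by the pronoun; coreference would bind this R-expression — blocked (Principle C).
— Uma: subject of the matrix clause; c-commands the pronoun but lies outside its binding domain — allowed.

Uma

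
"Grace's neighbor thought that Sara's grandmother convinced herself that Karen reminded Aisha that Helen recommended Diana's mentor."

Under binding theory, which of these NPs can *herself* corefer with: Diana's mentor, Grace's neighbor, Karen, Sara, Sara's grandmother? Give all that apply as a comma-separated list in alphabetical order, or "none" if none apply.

*herself* is a reflexive; Principle A requires it to be bound within its binding domain — the clause headed by 'convinced'.
— Diana's mentor: object of the clause headed by 'recommended'; does not c-command the reflexive — cannot bind it (Principle A).
— Grace's neighbor: subject of the matrix clause; c-commands the reflexive but lies outside its binding domain — cannot bind it (Principle A).
— Karen: subject of the clause headed by 'reminded'; does not c-command the reflexive — cannot bind it (Principle A).
— Sara: possessor inside the subject DP of the clause headed by 'convinced'; does not c-command the reflexive — cannot bind it (Principle A).
— Sara's grandmother: subject of the clause headed by 'convinced'; c-commands the reflexive within its binding domain — allowed (Principle A).

Sara's grandmother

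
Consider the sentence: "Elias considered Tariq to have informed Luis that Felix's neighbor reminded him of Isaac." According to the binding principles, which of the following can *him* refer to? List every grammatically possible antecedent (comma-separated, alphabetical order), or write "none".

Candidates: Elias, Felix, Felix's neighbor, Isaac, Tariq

Elias, Felix, Tariq

*him* is a pronoun; Principle B requires it to be free in its binding domain — the clause headed by 'reminded'.
— Elias: subject of the matrix clause; c-commands the pronoun but lies outside its binding domain — allowed.
— Felix: possessor inside the subject DP of the clause headed by 'reminded'; does not c-command the pronoun — Principle B does not apply; allowed.
— Felix's neighbor: subject of the clause headed by 'reminded'; c-commands the pronoun within its binding domain — blocked (Principle B).
— Isaac: second object of the clause headed by 'reminded'; is c-commanded by the pronoun; coreference would bind this R-expression — blocked (Principle C).
— Tariq: subject of the clause headed by 'informed'; c-commands the pronoun but lies outside its binding domain — allowed.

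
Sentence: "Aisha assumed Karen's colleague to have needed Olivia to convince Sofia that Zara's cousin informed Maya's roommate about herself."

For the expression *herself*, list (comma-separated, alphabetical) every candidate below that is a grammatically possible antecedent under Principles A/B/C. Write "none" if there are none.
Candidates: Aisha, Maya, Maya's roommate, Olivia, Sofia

Maya's roommate

*herself* is a reflexive; Principle A requires it to be bound within its binding domain — the clause headed by 'informed'.
— Aisha: subject of the matrix clause; c-commands the reflexive but lies outside its binding domain — cannot bind it (Principle A).
— Maya: possessor inside the object DP of the clause headed by 'informed'; does not c-command the reflexive — cannot bind it (Principle A).
— Maya's roommate: object of the clause headed by 'informed'; c-commands the reflexive within its binding domain — allowed (Principle A).
— Olivia: subject of the clause headed by 'convince'; c-commands the reflexive but lies outside its binding domain — cannot bind it (Principle A).
— Sofia: object of the clause headed by 'convince'; c-commands the reflexive but lies outside its binding domain — cannot bind it (Principle A).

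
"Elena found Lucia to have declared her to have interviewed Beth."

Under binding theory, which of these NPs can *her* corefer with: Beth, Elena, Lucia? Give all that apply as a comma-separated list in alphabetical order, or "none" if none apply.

Elena

*her* is a pronoun; Principle B requires it to be free in its binding domain — the clause headed by 'declared'.
— Beth: object of the clause headed by 'interviewed'; is c-commanded by the pronoun; coreference would bind this R-expression — blocked (Principle C).
— Elena: subject of the matrix clause; c-commands the pronoun but lies outside its binding domain — allowed.
— Lucia: subject of the clause headed by 'declared'; c-commands the pronoun within its binding domain — blocked (Principle B).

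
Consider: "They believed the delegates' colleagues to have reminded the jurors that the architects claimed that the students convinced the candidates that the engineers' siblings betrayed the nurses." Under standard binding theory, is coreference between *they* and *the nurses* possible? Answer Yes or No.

No

*the nurses* is an R-expression; Principle C requires it to be free (not bound by any c-commanding expression).
— they: subject of the matrix clause; the pronoun c-commands the R-expression — coreference blocked (Principle C).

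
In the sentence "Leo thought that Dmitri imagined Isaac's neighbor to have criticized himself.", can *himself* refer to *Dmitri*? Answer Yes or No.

No

*himself* is a reflexive; Principle A requires it to be bound within its binding domain — the clause headed by 'criticized'.
— Dmitri: subject of the clause headed by 'imagined'; c-commands the reflexive but lies outside its binding domain — cannot bind it (Principle A).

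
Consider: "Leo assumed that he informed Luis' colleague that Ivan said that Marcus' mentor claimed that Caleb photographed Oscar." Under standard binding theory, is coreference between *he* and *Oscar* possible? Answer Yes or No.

*Oscar* is an R-expression; Principle C requires it to be free (not bound by any c-commanding expression).
— he: subject of the clause headed by 'informed'; the pronoun c-commands the R-expression — coreference blocked (Principle C).

No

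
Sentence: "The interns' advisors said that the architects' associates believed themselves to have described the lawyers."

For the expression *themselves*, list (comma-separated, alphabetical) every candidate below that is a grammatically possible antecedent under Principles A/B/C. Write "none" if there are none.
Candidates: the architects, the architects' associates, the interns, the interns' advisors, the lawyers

the architects' associates

*themselves* is a reflexive; Principle A requires it to be bound within its binding domain — the clause headed by 'believed'.
— the architects: possessor inside the subject DP of the clause headed by 'believed'; does not c-command the reflexive — cannot bind it (Principle A).
— the architects' associates: subject of the clause headed by 'believed'; c-commands the reflexive within its binding domain — allowed (Principle A).
— the interns: possessor inside the subject DP of the matrix clause; does not c-command the reflexive — cannot bind it (Principle A).
— the interns' advisors: subject of the matrix clause; c-commands the reflexive but lies outside its binding domain — cannot bind it (Principle A).
— the lawyers: object of the clause headed by 'described'; does not c-command the reflexive — cannot bind it (Principle A).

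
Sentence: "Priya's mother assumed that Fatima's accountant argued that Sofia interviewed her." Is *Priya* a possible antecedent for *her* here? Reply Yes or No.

*her* is a pronoun; Principle B requires it to be free in its binding domain — the clause headed by 'interviewed'.
— Priya: possessor inside the subject DP of the matrix clause; does not c-command the pronoun — Principle B does not apply; allowed.

Yes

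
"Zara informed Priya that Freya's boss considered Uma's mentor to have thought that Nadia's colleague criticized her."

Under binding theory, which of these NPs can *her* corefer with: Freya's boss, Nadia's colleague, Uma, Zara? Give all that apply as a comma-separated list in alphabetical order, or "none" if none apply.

Freya's boss, Uma, Zara

*her* is a pronoun; Principle B requires it to be free in its binding domain — the clause headed by 'criticized'.
— Freya's boss: subject of the clause headed by 'considered'; c-commands the pronoun but lies outside its binding domain — allowed.
— Nadia's colleague: subject of the clause headed by 'criticized'; c-commands the pronoun within its binding domain — blocked (Principle B).
— Uma: possessor inside the subject DP of the clause headed by 'thought'; does not c-command the pronoun — Principle B does not apply; allowed.
— Zara: subject of the matrix clause; c-commands the pronoun but lies outside its binding domain — allowed.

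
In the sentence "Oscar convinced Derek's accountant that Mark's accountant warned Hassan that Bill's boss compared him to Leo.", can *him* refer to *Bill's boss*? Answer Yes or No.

No

*him* is a pronoun; Principle B requires it to be free in its binding domain — the clause headed by 'compared'.
— Bill's boss: subject of the clause headed by 'compared'; c-commands the pronoun within its binding domain — blocked (Principle B).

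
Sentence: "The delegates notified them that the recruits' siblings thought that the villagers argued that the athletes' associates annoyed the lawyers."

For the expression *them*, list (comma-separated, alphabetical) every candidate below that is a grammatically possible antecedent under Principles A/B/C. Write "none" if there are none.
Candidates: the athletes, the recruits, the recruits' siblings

none

*them* is a pronoun; Principle B requires it to be free in its binding domain — the matrix clause.
— the athletes: possessor inside the subject DP of the clause headed by 'annoyed'; is c-commanded by the pronoun; coreference would bind this R-expression — blocked (Principle C).
— the recruits: possessor inside the subject DP of the clause headed by 'thought'; is c-commanded by the pronoun; coreference would bind this R-expression — blocked (Principle C).
— the recruits' siblings: subject of the clause headed by 'thought'; is c-commanded by the pronoun; coreference would bind this R-expression — blocked (Principle C).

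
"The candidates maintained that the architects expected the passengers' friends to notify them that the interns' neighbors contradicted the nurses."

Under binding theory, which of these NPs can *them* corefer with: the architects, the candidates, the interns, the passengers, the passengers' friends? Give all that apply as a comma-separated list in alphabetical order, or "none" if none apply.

*them* is a pronoun; Principle B requires it to be free in its binding domain — the clause headed by 'notify'.
— the architects: subject of the clause headed by 'expected'; c-commands the pronoun but lies outside its binding domain — allowed.
— the candidates: subject of the matrix clause; c-commands the pronoun but lies outside its binding domain — allowed.
— the interns: possessor inside the subject DP of the clause headed by 'contradicted'; is c-commanded by the pronoun; coreference would bind this R-expression — blocked (Principle C).
— the passengers: possessor inside the subject DP of the clause headed by 'notify'; does not c-command the pronoun — Principle B does not apply; allowed.
— the passengers' friends: subject of the clause headed by 'notify'; c-commands the pronoun within its binding domain — blocked (Principle B).

the architects, the candidates, the passengers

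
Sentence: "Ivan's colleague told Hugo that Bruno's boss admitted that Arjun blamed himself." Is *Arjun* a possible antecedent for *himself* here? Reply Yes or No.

Yes

*himself* is a reflexive; Principle A requires it to be bound within its binding domain — the clause headed by 'blamed'.
— Arjun: subject of the clause headed by 'blamed'; c-commands the reflexive within its binding domain — allowed (Principle A).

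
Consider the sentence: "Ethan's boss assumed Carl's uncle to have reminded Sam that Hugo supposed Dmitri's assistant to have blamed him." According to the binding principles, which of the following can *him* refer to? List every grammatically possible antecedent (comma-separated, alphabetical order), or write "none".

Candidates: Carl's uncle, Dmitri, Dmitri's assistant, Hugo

*him* is a pronoun; Principle B requires it to be free in its binding domain — the clause headed by 'blamed'.
— Carl's uncle: subject of the clause headed by 'reminded'; c-commands the pronoun but lies outside its binding domain — allowed.
— Dmitri: possessor inside the subject DP of the clause headed by 'blamed'; does not c-command the pronoun — Principle B does not apply; allowed.
— Dmitri's assistant: subject of the clause headed by 'blamed'; c-commands the pronoun within its binding domain — blocked (Principle B).
— Hugo: subject of the clause headed by 'supposed'; c-commands the pronoun but lies outside its binding domain — allowed.

Carl's uncle, Dmitri, Hugo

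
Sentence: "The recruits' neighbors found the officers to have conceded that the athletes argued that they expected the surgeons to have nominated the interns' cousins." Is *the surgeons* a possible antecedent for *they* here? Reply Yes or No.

*they* is a pronoun; Principle B requires it to be free in its binding domain — the clause headed by 'expected'.
— the surgeons: subject of the clause headed by 'nominated'; is c-commanded by the pronoun; coreference would bind this R-expression — blocked (Principle C).

No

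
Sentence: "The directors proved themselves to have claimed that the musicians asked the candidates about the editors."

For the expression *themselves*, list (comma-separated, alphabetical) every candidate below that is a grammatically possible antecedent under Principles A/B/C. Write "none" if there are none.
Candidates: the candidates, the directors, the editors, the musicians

*themselves* is a reflexive; Principle A requires it to be bound within its binding domain — the matrix clause.
— the candidates: object of the clause headed by 'asked'; does not c-command the reflexive — cannot bind it (Principle A).
— the directors: subject of the matrix clause; c-commands the reflexive within its binding domain — allowed (Principle A).
— the editors: second object of the clause headed by 'asked'; does not c-command the reflexive — cannot bind it (Principle A).
— the musicians: subject of the clause headed by 'asked'; does not c-command the reflexive — cannot bind it (Principle A).

the directors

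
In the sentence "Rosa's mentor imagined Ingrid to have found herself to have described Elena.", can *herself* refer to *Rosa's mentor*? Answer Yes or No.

No

*herself* is a reflexive; Principle A requires it to be bound within its binding domain — the clause headed by 'found'.
— Rosa's mentor: subject of the matrix clause; c-commands the reflexive but lies outside its binding domain — cannot bind it (Principle A).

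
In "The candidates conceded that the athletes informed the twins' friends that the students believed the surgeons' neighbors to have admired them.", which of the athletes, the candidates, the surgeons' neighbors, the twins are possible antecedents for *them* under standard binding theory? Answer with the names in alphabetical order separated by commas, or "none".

the athletes, the candidates, the twins

*them* is a pronoun; Principle B requires it to be free in its binding domain — the clause headed by 'admired'.
— the athletes: subject of the clause headed by 'informed'; c-commands the pronoun but lies outside its binding domain — allowed.
— the candidates: subject of the matrix clause; c-commands the pronoun but lies outside its binding domain — allowed.
— the surgeons' neighbors: subject of the clause headed by 'admired'; c-commands the pronoun within its binding domain — blocked (Principle B).
— the twins: possessor inside the object DP of the clause headed by 'informed'; does not c-command the pronoun — Principle B does not apply; allowed.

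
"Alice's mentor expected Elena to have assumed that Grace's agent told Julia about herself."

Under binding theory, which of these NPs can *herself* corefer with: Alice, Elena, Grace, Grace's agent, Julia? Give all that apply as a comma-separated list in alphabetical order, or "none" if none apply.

Grace's agent, Julia

*herself* is a reflexive; Principle A requires it to be bound within its binding domain — the clause headed by 'told'.
— Alice: possessor inside the subject DP of the matrix clause; does not c-command the reflexive — cannot bind it (Principle A).
— Elena: subject of the clause headed by 'assumed'; c-commands the reflexive but lies outside its binding domain — cannot bind it (Principle A).
— Grace: possessor inside the subject DP of the clause headed by 'told'; does not c-command the reflexive — cannot bind it (Principle A).
— Grace's agent: subject of the clause headed by 'told'; c-commands the reflexive within its binding domain — allowed (Principle A).
— Julia: object of the clause headed by 'told'; c-commands the reflexive within its binding domain — allowed (Principle A).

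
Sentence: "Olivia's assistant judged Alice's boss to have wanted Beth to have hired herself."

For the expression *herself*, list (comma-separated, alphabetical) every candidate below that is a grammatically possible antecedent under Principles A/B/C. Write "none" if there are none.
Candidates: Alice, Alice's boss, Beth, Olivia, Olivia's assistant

Beth

*herself* is a reflexive; Principle A requires it to be bound within its binding domain — the clause headed by 'hired'.
— Alice: possessor inside the subject DP of the clause headed by 'wanted'; does not c-command the reflexive — cannot bind it (Principle A).
— Alice's boss: subject of the clause headed by 'wanted'; c-commands the reflexive but lies outside its binding domain — cannot bind it (Principle A).
— Beth: subject of the clause headed by 'hired'; c-commands the reflexive within its binding domain — allowed (Principle A).
— Olivia: possessor inside the subject DP of the matrix clause; does not c-command the reflexive — cannot bind it (Principle A).
— Olivia's assistant: subject of the matrix clause; c-commands the reflexive but lies outside its binding domain — cannot bind it (Principle A).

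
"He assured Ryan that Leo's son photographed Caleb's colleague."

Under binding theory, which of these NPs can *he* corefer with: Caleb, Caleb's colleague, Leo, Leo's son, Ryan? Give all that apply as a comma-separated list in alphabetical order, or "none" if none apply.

*he* is a pronoun; Principle B requires it to be free in its binding domain — the matrix clause.
— Caleb: possessor inside the object DP of the clause headed by 'photographed'; is c-commanded by the pronoun; coreference would bind this R-expression — blocked (Principle C).
— Caleb's colleague: object of the clause headed by 'photographed'; is c-commanded by the pronoun; coreference would bind this R-expression — blocked (Principle C).
— Leo: possessor inside the subject DP of the clause headed by 'photographed'; is c-commanded by the pronoun; coreference would bind this R-expression — blocked (Principle C).
— Leo's son: subject of the clause headed by 'photographed'; is c-commanded by the pronoun; coreference would bind this R-expression — blocked (Principle C).
— Ryan: object of the matrix clause; is c-commanded by the pronoun; coreference would bind this R-expression — blocked (Principle C).

none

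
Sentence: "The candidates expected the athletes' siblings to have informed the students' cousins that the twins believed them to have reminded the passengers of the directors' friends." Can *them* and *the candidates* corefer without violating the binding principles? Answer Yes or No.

*the candidates* is an R-expression; Principle C requires it to be free (not bound by any c-commanding expression).
— them: subject of the clause headed by 'reminded'; the pronoun does not c-command the R-expression — coreference allowed.

Yes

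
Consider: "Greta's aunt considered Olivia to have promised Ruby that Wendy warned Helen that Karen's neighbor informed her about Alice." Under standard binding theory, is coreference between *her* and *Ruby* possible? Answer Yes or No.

Yes

*Ruby* is an R-expression; Principle C requires it to be free (not bound by any c-commanding expression).
— her: object of the clause headed by 'informed'; the pronoun does not c-command the R-expression — coreference allowed.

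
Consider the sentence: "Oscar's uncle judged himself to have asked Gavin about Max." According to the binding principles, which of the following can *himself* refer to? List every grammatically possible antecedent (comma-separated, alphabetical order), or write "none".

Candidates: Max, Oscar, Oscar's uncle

Oscar's uncle

*himself* is a reflexive; Principle A requires it to be bound within its binding domain — the matrix clause.
— Max: second object of the clause headed by 'asked'; does not c-command the reflexive — cannot bind it (Principle A).
— Oscar: possessor inside the subject DP of the matrix clause; does not c-command the reflexive — cannot bind it (Principle A).
— Oscar's uncle: subject of the matrix clause; c-commands the reflexive within its binding domain — allowed (Principle A).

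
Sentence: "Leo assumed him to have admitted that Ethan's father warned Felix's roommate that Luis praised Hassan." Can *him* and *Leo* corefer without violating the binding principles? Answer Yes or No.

*Leo* is an R-expression; Principle C requires it to be free (not bound by any c-commanding expression).
— him: subject of the clause headed by 'admitted'; the R-expression locally c-commands the pronoun — coreference blocked (Principle B on the pronoun).

No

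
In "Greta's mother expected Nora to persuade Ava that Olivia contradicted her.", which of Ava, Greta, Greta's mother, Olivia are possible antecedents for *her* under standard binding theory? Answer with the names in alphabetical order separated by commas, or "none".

*her* is a pronoun; Principle B requires it to be free in its binding domain — the clause headed by 'contradicted'.
— Ava: object of the clause headed by 'persuade'; c-commands the pronoun but lies outside its binding domain — allowed.
— Greta: possessor inside the subject DP of the matrix clause; does not c-command the pronoun — Principle B does not apply; allowed.
— Greta's mother: subject of the matrix clause; c-commands the pronoun but lies outside its binding domain — allowed.
— Olivia: subject of the clause headed by 'contradicted'; c-commands the pronoun within its binding domain — blocked (Principle B).

Ava, Greta, Greta's mother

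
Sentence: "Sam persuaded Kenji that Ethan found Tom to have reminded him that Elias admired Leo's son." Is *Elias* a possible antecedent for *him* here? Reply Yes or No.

*him* is a pronoun; Principle B requires it to be free in its binding domain — the clause headed by 'reminded'.
— Elias: subject of the clause headed by 'admired'; is c-commanded by the pronoun; coreference would bind this R-expression — blocked (Principle C).

No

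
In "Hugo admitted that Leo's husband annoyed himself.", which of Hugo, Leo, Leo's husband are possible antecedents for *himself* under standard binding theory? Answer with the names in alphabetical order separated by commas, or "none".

Leo's husband

*himself* is a reflexive; Principle A requires it to be bound within its binding domain — the clause headed by 'annoyed'.
— Hugo: subject of the matrix clause; c-commands the reflexive but lies outside its binding domain — cannot bind it (Principle A).
— Leo: possessor inside the subject DP of the clause headed by 'annoyed'; does not c-command the reflexive — cannot bind it (Principle A).
— Leo's husband: subject of the clause headed by 'annoyed'; c-commands the reflexive within its binding domain — allowed (Principle A).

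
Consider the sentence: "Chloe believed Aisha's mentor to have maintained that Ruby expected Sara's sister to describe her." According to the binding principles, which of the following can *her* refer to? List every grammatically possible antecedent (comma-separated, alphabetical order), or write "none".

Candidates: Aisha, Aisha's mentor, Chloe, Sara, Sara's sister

*her* is a pronoun; Principle B requires it to be free in its binding domain — the clause headed by 'describe'.
— Aisha: possessor inside the subject DP of the clause headed by 'maintained'; does not c-command the pronoun — Principle B does not apply; allowed.
— Aisha's mentor: subject of the clause headed by 'maintained'; c-commands the pronoun but lies outside its binding domain — allowed.
— Chloe: subject of the matrix clause; c-commands the pronoun but lies outside its binding domain — allowed.
— Sara: possessor inside the subject DP of the clause headed by 'describe'; does not c-command the pronoun — Principle B does not apply; allowed.
— Sara's sister: subject of the clause headed by 'describe'; c-commands the pronoun within its binding domain — blocked (Principle B).

Aisha, Aisha's mentor, Chloe, Sara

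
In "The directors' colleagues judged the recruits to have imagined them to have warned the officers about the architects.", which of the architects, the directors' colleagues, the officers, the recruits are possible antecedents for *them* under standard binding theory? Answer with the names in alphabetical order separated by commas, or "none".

the directors' colleagues

*them* is a pronoun; Principle B requires it to be free in its binding domain — the clause headed by 'imagined'.
— the architects: second object of the clause headed by 'warned'; is c-commanded by the pronoun; coreference would bind this R-expression — blocked (Principle C).
— the directors' colleagues: subject of the matrix clause; c-commands the pronoun but lies outside its binding domain — allowed.
— the officers: object of the clause headed by 'warned'; is c-commanded by the pronoun; coreference would bind this R-expression — blocked (Principle C).
— the recruits: subject of the clause headed by 'imagined'; c-commands the pronoun within its binding domain — blocked (Principle B).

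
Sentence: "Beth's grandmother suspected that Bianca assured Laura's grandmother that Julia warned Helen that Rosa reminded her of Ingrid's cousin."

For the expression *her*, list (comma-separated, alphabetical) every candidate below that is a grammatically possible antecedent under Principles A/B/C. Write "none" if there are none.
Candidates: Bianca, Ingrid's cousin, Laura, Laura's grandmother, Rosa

*her* is a pronoun; Principle B requires it to be free in its binding domain — the clause headed by 'reminded'.
— Bianca: subject of the clause headed by 'assured'; c-commands the pronoun but lies outside its binding domain — allowed.
— Ingrid's cousin: second object of the clause headed by 'reminded'; is c-commanded by the pronoun; coreference would bind this R-expression — blocked (Principle C).
— Laura: possessor inside the object DP of the clause headed by 'assured'; does not c-command the pronoun — Principle B does not apply; allowed.
— Laura's grandmother: object of the clause headed by 'assured'; c-commands the pronoun but lies outside its binding domain — allowed.
— Rosa: subject of the clause headed by 'reminded'; c-commands the pronoun within its binding domain — blocked (Principle B).

Bianca, Laura, Laura's grandmother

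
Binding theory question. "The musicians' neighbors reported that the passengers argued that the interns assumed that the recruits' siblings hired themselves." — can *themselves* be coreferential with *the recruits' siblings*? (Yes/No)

Yes

*themselves* is a reflexive; Principle A requires it to be bound within its binding domain — the clause headed by 'hired'.
— the recruits' siblings: subject of the clause headed by 'hired'; c-commands the reflexive within its binding domain — allowed (Principle A).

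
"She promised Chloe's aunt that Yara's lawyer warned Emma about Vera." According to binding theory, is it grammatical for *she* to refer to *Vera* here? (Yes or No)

*Vera* is an R-expression; Principle C requires it to be free (not bound by any c-commanding expression).
— she: subject of the matrix clause; the pronoun c-commands the R-expression — coreference blocked (Principle C).

No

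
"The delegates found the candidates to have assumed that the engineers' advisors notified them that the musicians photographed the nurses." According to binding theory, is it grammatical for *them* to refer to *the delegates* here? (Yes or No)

Yes

*the delegates* is an R-expression; Principle C requires it to be free (not bound by any c-commanding expression).
— them: object of the clause headed by 'notified'; the pronoun does not c-command the R-expression — coreference allowed.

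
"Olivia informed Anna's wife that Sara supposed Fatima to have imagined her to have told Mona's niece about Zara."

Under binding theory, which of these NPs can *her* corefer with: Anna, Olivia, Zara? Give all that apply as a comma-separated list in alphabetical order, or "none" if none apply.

*her* is a pronoun; Principle B requires it to be free in its binding domain — the clause headed by 'imagined'.
— Anna: possessor inside the object DP of the matrix clause; does not c-command the pronoun — Principle B does not apply; allowed.
— Olivia: subject of the matrix clause; c-commands the pronoun but lies outside its binding domain — allowed.
— Zara: second object of the clause headed by 'told'; is c-commanded by the pronoun; coreference would bind this R-expression — blocked (Principle C).

Anna, Olivia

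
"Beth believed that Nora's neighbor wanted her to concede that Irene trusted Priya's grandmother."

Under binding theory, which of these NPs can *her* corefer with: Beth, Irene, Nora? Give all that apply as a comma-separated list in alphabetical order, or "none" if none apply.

Beth, Nora

*her* is a pronoun; Principle B requires it to be free in its binding domain — the clause headed by 'wanted'.
— Beth: subject of the matrix clause; c-commands the pronoun but lies outside its binding domain — allowed.
— Irene: subject of the clause headed by 'trusted'; is c-commanded by the pronoun; coreference would bind this R-expression — blocked (Principle C).
— Nora: possessor inside the subject DP of the clause headed by 'wanted'; does not c-command the pronoun — Principle B does not apply; allowed.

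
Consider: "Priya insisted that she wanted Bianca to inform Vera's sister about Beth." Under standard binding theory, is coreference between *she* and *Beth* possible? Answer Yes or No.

No

*Beth* is an R-expression; Principle C requires it to be free (not bound by any c-commanding expression).
— she: subject of the clause headed by 'wanted'; the pronoun c-commands the R-expression — coreference blocked (Principle C).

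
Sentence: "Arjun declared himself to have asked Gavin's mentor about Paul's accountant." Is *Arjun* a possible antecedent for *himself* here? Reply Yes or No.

*himself* is a reflexive; Principle A requires it to be bound within its binding domain — the matrix clause.
— Arjun: subject of the matrix clause; c-commands the reflexive within its binding domain — allowed (Principle A).

Yes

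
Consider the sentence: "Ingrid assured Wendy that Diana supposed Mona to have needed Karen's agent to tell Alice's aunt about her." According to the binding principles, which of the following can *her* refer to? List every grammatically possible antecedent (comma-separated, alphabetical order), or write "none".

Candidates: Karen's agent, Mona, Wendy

*her* is a pronoun; Principle B requires it to be free in its binding domain — the clause headed by 'tell'.
— Karen's agent: subject of the clause headed by 'tell'; c-commands the pronoun within its binding domain — blocked (Principle B).
— Mona: subject of the clause headed by 'needed'; c-commands the pronoun but lies outside its binding domain — allowed.
— Wendy: object of the matrix clause; c-commands the pronoun but lies outside its binding domain — allowed.

Mona, Wendy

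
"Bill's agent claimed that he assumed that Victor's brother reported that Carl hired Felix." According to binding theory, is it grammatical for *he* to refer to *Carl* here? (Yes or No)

*Carl* is an R-expression; Principle C requires it to be free (not bound by any c-commanding expression).
— he: subject of the clause headed by 'assumed'; the pronoun c-commands the R-expression — coreference blocked (Principle C).

No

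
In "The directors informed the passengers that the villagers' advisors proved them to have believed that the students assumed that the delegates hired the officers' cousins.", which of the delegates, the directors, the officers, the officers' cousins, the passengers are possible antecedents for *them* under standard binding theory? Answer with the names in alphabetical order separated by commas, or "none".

*them* is a pronoun; Principle B requires it to be free in its binding domain — the clause headed by 'proved'.
— the delegates: subject of the clause headed by 'hired'; is c-commanded by the pronoun; coreference would bind this R-expression — blocked (Principle C).
— the directors: subject of the matrix clause; c-commands the pronoun but lies outside its binding domain — allowed.
— the officers: possessor inside the object DP of the clause headed by 'hired'; is c-commanded by the pronoun; coreference would bind this R-expression — blocked (Principle C).
— the officers' cousins: object of the clause headed by 'hired'; is c-commanded by the pronoun; coreference would bind this R-expression — blocked (Principle C).
— the passengers: object of the matrix clause; c-commands the pronoun but lies outside its binding domain — allowed.

the directors, the passengers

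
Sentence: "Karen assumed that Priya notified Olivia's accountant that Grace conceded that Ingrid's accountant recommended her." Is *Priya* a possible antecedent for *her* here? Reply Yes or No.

Yes

*her* is a pronoun; Principle B requires it to be free in its binding domain — the clause headed by 'recommended'.
— Priya: subject of the clause headed by 'notified'; c-commands the pronoun but lies outside its binding domain — allowed.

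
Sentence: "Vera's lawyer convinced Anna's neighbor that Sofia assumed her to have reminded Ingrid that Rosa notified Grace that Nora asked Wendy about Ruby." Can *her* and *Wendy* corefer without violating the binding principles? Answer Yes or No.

*Wendy* is an R-expression; Principle C requires it to be free (not bound by any c-commanding expression).
— her: subject of the clause headed by 'reminded'; the pronoun c-commands the R-expression — coreference blocked (Principle C).

No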